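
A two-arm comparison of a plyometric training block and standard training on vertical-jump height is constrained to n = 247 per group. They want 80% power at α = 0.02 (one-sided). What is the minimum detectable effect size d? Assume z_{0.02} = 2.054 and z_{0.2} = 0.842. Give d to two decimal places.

d_min ≈ 0.26

For two independent groups of n = 247 each: d_min = (z_{α} + z_β)·√(2/n).
z-sum = 2.054 + 0.842 = 2.896.
d_min = 2.896 × √(2/247) = 2.896 × 0.0900 = 0.261.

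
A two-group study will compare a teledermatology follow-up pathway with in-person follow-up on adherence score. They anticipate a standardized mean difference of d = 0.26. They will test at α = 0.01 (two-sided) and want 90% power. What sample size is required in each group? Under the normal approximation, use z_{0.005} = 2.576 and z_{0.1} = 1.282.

n = 441 per group

For two independent groups with equal n: n = 2·((z_{α/2} + z_β) / d)².
z_{α/2} + z_β = 2.576 + 1.282 = 3.858.
n = 2 × (3.858 / 0.26)² = 2 × 14.838² = 2 × 220.18 = 440.4.
Round up to the next whole participant.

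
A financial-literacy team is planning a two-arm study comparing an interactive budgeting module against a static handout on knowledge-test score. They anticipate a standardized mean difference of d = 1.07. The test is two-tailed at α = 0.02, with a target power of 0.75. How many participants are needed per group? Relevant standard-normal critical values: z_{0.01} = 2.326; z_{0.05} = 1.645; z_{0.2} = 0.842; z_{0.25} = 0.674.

For two independent groups with equal n: n = 2·((z_{α/2} + z_β) / d)².
z_{α/2} + z_β = 2.326 + 0.674 = 3.000.
n = 2 × (3.000 / 1.07)² = 2 × 2.804² = 2 × 7.86 = 15.7.
Round up to the next whole participant.

n = 16 per group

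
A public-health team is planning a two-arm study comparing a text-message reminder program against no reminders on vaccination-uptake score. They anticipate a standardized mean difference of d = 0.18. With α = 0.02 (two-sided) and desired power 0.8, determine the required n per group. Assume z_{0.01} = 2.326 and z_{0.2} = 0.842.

For two independent groups with equal n: n = 2·((z_{α/2} + z_β) / d)².
z_{α/2} + z_β = 2.326 + 0.842 = 3.168.
n = 2 × (3.168 / 0.18)² = 2 × 17.600² = 2 × 309.76 = 619.5.
Round up to the next whole participant.

n = 620 per group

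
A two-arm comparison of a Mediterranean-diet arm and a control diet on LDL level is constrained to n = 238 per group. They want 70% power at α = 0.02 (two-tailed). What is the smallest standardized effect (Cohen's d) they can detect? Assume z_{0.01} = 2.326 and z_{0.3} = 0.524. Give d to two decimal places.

d_min ≈ 0.26

For two independent groups of n = 238 each: d_min = (z_{α/2} + z_β)·√(2/n).
z-sum = 2.326 + 0.524 = 2.850.
d_min = 2.850 × √(2/238) = 2.850 × 0.0917 = 0.261.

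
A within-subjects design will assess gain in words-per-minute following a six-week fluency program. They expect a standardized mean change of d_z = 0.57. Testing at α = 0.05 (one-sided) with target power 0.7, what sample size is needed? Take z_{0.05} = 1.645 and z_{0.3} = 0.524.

n = 15 pairs

For a paired (one-sample on differences) test: n = ((z_{α} + z_β) / d)².
z_{α} + z_β = 1.645 + 0.524 = 2.169.
n = (2.169 / 0.57)² = 3.805² = 14.48.
Round up.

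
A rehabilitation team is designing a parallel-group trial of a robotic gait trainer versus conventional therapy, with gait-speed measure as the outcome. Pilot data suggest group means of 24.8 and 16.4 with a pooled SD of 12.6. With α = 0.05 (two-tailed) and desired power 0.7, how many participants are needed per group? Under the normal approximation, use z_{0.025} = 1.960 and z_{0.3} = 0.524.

n = 28 per group

Cohen's d = |M₁ − M₂| / SD_pooled = |24.8 − 16.4| / 12.6 = 8.4 / 12.6 = 0.667.
For two independent groups with equal n: n = 2·((z_{α/2} + z_β) / d)².
z_{α/2} + z_β = 1.960 + 0.524 = 2.484.
n = 2 × (2.484 / 0.667)² = 2 × 3.724² = 2 × 13.87 = 27.7.
Round up to the next whole participant.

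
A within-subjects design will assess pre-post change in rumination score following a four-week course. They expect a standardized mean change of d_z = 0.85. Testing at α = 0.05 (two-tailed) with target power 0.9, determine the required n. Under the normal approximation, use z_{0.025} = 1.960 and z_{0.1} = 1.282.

For a paired (one-sample on differences) test: n = ((z_{α/2} + z_β) / d)².
z_{α/2} + z_β = 1.960 + 1.282 = 3.242.
n = (3.242 / 0.85)² = 3.814² = 14.55.
Round up.

n = 15 pairs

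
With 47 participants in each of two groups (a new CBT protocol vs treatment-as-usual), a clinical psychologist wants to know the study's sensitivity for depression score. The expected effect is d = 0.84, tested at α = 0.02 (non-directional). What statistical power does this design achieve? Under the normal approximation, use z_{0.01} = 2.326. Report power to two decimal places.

For two equal groups, power = Φ(d·√(n/2) − z_{α/2}).
d·√(n/2) = 0.84 × √(47/2) = 0.84 × 4.848 = 4.072.
z_β = 4.072 − 2.326 = 1.746.
Power = Φ(1.746) = 0.960.

power ≈ 0.96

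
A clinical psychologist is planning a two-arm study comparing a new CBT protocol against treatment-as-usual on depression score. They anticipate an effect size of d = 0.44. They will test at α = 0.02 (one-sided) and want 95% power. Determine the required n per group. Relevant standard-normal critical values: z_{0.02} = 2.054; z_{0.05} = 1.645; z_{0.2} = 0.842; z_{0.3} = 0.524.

n = 142 per group

For two independent groups with equal n: n = 2·((z_{α} + z_β) / d)².
z_{α} + z_β = 2.054 + 1.645 = 3.699.
n = 2 × (3.699 / 0.44)² = 2 × 8.407² = 2 × 70.67 = 141.3.
Round up to the next whole participant.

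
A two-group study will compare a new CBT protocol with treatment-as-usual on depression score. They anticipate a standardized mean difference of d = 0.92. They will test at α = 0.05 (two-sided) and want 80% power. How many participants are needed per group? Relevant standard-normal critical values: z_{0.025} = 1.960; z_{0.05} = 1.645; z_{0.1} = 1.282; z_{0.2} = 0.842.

n = 19 per group

For two independent groups with equal n: n = 2·((z_{α/2} + z_β) / d)².
z_{α/2} + z_β = 1.960 + 0.842 = 2.802.
n = 2 × (2.802 / 0.92)² = 2 × 3.046² = 2 × 9.28 = 18.6.
Round up to the next whole participant.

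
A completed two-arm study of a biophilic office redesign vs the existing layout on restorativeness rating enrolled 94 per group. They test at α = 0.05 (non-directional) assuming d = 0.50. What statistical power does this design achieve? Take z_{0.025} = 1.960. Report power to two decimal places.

power ≈ 0.93

For two equal groups, power = Φ(d·√(n/2) − z_{α/2}).
d·√(n/2) = 0.50 × √(94/2) = 0.50 × 6.856 = 3.428.
z_β = 3.428 − 1.960 = 1.468.
Power = Φ(1.468) = 0.929.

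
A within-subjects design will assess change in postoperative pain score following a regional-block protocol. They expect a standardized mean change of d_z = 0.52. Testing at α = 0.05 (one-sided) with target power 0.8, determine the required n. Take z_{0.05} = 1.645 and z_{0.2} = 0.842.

For a paired (one-sample on differences) test: n = ((z_{α} + z_β) / d)².
z_{α} + z_β = 1.645 + 0.842 = 2.487.
n = (2.487 / 0.52)² = 4.783² = 22.87.
Round up.

n = 23 pairs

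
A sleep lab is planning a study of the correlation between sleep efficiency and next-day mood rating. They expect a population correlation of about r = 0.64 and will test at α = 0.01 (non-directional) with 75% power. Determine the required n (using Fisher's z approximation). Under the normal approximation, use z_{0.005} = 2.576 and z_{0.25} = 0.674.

n = 22

Fisher's z: C = ½·ln((1+r)/(1−r)) = ½·ln(4.5556) = 0.7582.
n = ((z_{α/2} + z_β)/C)² + 3.
(2.576 + 0.674) / 0.7582 = 3.250 / 0.7582 = 4.286.
n = 4.286² + 3 = 18.37 + 3 = 21.4.
Round up.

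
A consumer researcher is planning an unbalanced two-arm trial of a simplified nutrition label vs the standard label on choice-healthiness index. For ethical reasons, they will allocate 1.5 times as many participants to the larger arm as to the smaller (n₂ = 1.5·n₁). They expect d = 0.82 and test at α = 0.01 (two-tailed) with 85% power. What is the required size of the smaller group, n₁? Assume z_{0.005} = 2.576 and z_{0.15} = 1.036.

n₁ = 33

With allocation ratio k = n₂/n₁ = 1.5, Var(x̄₁−x̄₂) = σ²(1/n₁ + 1/(k·n₁)) = σ²·(k+1)/(k·n₁).
So n₁ = (1 + 1/k)·((z_{α/2} + z_β)/d)² = 1.667 × (3.612/0.82)².
n₁ = 1.667 × 19.40 = 32.3.
Round up: n₁ = 33, giving n₂ = ⌈1.5 × 33⌉ = ⌈49.5⌉ = 50.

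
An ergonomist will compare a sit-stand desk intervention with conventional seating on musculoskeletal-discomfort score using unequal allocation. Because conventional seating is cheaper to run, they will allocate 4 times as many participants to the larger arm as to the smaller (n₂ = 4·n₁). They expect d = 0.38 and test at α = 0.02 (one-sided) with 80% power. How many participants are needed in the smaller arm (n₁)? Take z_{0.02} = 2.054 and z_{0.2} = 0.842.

n₁ = 73

With allocation ratio k = n₂/n₁ = 4, Var(x̄₁−x̄₂) = σ²(1/n₁ + 1/(k·n₁)) = σ²·(k+1)/(k·n₁).
So n₁ = (1 + 1/k)·((z_{α} + z_β)/d)² = 1.250 × (2.896/0.38)².
n₁ = 1.250 × 58.08 = 72.6.
Round up: n₁ = 73, giving n₂ = 4 × 73 = 292.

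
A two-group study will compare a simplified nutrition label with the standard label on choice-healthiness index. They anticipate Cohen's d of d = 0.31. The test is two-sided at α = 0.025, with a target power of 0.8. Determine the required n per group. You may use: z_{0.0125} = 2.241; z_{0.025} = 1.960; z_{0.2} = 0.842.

For two independent groups with equal n: n = 2·((z_{α/2} + z_β) / d)².
z_{α/2} + z_β = 2.241 + 0.842 = 3.083.
n = 2 × (3.083 / 0.31)² = 2 × 9.945² = 2 × 98.91 = 197.8.
Round up to the next whole participant.

n = 198 per group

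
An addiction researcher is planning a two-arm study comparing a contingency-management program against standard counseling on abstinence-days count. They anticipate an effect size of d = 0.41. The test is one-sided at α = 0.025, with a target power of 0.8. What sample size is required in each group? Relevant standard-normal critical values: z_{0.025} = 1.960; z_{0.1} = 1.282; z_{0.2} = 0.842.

For two independent groups with equal n: n = 2·((z_{α} + z_β) / d)².
z_{α} + z_β = 1.960 + 0.842 = 2.802.
n = 2 × (2.802 / 0.41)² = 2 × 6.834² = 2 × 46.71 = 93.4.
Round up to the next whole participant.

n = 94 per group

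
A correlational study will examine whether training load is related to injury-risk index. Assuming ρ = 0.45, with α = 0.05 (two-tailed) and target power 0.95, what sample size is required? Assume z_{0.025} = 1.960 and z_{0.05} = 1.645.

Fisher's z: C = ½·ln((1+r)/(1−r)) = ½·ln(2.6364) = 0.4847.
n = ((z_{α/2} + z_β)/C)² + 3.
(1.960 + 1.645) / 0.4847 = 3.605 / 0.4847 = 7.438.
n = 7.438² + 3 = 55.32 + 3 = 58.3.
Round up.

n = 59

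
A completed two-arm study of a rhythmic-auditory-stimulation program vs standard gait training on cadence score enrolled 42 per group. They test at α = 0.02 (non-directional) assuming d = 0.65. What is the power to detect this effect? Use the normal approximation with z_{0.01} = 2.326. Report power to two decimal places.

For two equal groups, power = Φ(d·√(n/2) − z_{α/2}).
d·√(n/2) = 0.65 × √(42/2) = 0.65 × 4.583 = 2.979.
z_β = 2.979 − 2.326 = 0.653.
Power = Φ(0.653) = 0.743.

power ≈ 0.74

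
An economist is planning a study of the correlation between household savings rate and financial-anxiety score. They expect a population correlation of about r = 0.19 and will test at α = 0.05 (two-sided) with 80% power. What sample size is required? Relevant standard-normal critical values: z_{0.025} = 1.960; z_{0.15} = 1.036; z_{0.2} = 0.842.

Fisher's z: C = ½·ln((1+r)/(1−r)) = ½·ln(1.4691) = 0.1923.
n = ((z_{α/2} + z_β)/C)² + 3.
(1.960 + 0.842) / 0.1923 = 2.802 / 0.1923 = 14.571.
n = 14.571² + 3 = 212.31 + 3 = 215.3.
Round up.

n = 216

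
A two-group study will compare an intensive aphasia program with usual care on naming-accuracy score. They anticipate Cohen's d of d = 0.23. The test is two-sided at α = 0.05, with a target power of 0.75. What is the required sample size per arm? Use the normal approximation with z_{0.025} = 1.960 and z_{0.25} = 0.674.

n = 263 per group

For two independent groups with equal n: n = 2·((z_{α/2} + z_β) / d)².
z_{α/2} + z_β = 1.960 + 0.674 = 2.634.
n = 2 × (2.634 / 0.23)² = 2 × 11.452² = 2 × 131.15 = 262.3.
Round up to the next whole participant.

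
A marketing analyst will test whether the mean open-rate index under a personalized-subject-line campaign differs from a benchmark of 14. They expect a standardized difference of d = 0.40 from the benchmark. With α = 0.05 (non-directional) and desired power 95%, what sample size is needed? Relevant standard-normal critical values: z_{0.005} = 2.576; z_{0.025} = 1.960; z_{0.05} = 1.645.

n = 82

For a one-sample test: n = ((z_{α/2} + z_β) / d)².
z_{α/2} + z_β = 1.960 + 1.645 = 3.605.
n = (3.605 / 0.40)² = 9.012² = 81.23.
Round up.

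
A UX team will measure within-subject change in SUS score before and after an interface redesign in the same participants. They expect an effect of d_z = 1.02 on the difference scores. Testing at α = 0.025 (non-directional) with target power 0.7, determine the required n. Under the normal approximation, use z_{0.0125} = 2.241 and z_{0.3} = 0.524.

For a paired (one-sample on differences) test: n = ((z_{α/2} + z_β) / d)².
z_{α/2} + z_β = 2.241 + 0.524 = 2.765.
n = (2.765 / 1.02)² = 2.711² = 7.35.
Round up.

n = 8 pairs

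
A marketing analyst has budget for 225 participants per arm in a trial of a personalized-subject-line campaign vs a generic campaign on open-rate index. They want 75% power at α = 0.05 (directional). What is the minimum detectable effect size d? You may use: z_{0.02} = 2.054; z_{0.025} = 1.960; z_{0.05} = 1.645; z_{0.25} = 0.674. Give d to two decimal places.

d_min ≈ 0.22

For two independent groups of n = 225 each: d_min = (z_{α} + z_β)·√(2/n).
z-sum = 1.645 + 0.674 = 2.319.
d_min = 2.319 × √(2/225) = 2.319 × 0.0943 = 0.219.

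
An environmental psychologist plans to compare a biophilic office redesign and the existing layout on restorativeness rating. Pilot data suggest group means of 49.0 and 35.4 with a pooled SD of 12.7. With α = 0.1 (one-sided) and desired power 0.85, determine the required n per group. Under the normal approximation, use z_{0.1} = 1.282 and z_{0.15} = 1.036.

n = 10 per group

Cohen's d = |M₁ − M₂| / SD_pooled = |49.0 − 35.4| / 12.7 = 13.6 / 12.7 = 1.071.
For two independent groups with equal n: n = 2·((z_{α} + z_β) / d)².
z_{α} + z_β = 1.282 + 1.036 = 2.318.
n = 2 × (2.318 / 1.071)² = 2 × 2.164² = 2 × 4.68 = 9.4.
Round up to the next whole participant.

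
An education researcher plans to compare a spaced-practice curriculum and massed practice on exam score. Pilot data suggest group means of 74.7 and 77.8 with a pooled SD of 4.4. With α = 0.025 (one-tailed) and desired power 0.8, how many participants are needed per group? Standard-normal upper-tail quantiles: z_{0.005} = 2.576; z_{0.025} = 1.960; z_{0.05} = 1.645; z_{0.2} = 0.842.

Cohen's d = |M₁ − M₂| / SD_pooled = |74.7 − 77.8| / 4.4 = 3.1 / 4.4 = 0.705.
For two independent groups with equal n: n = 2·((z_{α} + z_β) / d)².
z_{α} + z_β = 1.960 + 0.842 = 2.802.
n = 2 × (2.802 / 0.705)² = 2 × 3.974² = 2 × 15.80 = 31.6.
Round up to the next whole participant.

n = 32 per group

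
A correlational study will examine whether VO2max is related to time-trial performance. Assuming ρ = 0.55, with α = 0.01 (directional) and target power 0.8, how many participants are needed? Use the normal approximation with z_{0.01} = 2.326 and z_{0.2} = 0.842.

Fisher's z: C = ½·ln((1+r)/(1−r)) = ½·ln(3.4444) = 0.6184.
n = ((z_{α} + z_β)/C)² + 3.
(2.326 + 0.842) / 0.6184 = 3.168 / 0.6184 = 5.123.
n = 5.123² + 3 = 26.24 + 3 = 29.2.
Round up.

n = 30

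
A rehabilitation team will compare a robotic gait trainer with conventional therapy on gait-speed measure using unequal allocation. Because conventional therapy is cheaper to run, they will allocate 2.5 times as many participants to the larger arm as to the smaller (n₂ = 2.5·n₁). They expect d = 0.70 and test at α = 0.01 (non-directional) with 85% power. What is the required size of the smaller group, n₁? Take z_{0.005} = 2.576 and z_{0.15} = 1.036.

With allocation ratio k = n₂/n₁ = 2.5, Var(x̄₁−x̄₂) = σ²(1/n₁ + 1/(k·n₁)) = σ²·(k+1)/(k·n₁).
So n₁ = (1 + 1/k)·((z_{α/2} + z_β)/d)² = 1.400 × (3.612/0.70)².
n₁ = 1.400 × 26.63 = 37.3.
Round up: n₁ = 38, giving n₂ = 2.5 × 38 = 95.

n₁ = 38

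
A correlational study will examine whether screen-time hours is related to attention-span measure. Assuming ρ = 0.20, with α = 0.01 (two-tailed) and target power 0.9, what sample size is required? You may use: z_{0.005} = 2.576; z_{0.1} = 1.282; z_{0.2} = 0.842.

n = 366

Fisher's z: C = ½·ln((1+r)/(1−r)) = ½·ln(1.5000) = 0.2027.
n = ((z_{α/2} + z_β)/C)² + 3.
(2.576 + 1.282) / 0.2027 = 3.858 / 0.2027 = 19.033.
n = 19.033² + 3 = 362.26 + 3 = 365.3.
Round up.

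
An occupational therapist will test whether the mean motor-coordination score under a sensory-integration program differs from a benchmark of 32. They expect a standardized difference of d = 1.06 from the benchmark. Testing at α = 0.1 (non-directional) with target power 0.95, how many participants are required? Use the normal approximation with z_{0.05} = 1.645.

n = 10

For a one-sample test: n = ((z_{α/2} + z_β) / d)².
z_{α/2} + z_β = 1.645 + 1.645 = 3.290.
n = (3.290 / 1.06)² = 3.104² = 9.63.
Round up.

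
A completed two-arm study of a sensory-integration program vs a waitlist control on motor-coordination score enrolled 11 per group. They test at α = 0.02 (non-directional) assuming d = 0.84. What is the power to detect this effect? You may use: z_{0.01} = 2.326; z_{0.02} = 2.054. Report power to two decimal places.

power ≈ 0.36

For two equal groups, power = Φ(d·√(n/2) − z_{α/2}).
d·√(n/2) = 0.84 × √(11/2) = 0.84 × 2.345 = 1.970.
z_β = 1.970 − 2.326 = -0.356.
Power = Φ(-0.356) = 0.361.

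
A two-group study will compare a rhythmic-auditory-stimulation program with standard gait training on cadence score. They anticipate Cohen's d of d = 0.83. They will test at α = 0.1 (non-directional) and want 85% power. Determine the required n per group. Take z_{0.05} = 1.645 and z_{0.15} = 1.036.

For two independent groups with equal n: n = 2·((z_{α/2} + z_β) / d)².
z_{α/2} + z_β = 1.645 + 1.036 = 2.681.
n = 2 × (2.681 / 0.83)² = 2 × 3.230² = 2 × 10.43 = 20.9.
Round up to the next whole participant.

n = 21 per group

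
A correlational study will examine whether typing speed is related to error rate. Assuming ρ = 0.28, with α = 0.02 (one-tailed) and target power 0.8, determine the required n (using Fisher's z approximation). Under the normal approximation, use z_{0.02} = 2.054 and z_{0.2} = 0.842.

Fisher's z: C = ½·ln((1+r)/(1−r)) = ½·ln(1.7778) = 0.2877.
n = ((z_{α} + z_β)/C)² + 3.
(2.054 + 0.842) / 0.2877 = 2.896 / 0.2877 = 10.066.
n = 10.066² + 3 = 101.33 + 3 = 104.3.
Round up.

n = 105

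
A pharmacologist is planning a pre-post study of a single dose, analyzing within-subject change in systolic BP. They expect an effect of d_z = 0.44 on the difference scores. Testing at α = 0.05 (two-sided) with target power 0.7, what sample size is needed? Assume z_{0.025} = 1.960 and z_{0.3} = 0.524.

n = 32 pairs

For a paired (one-sample on differences) test: n = ((z_{α/2} + z_β) / d)².
z_{α/2} + z_β = 1.960 + 0.524 = 2.484.
n = (2.484 / 0.44)² = 5.645² = 31.87.
Round up.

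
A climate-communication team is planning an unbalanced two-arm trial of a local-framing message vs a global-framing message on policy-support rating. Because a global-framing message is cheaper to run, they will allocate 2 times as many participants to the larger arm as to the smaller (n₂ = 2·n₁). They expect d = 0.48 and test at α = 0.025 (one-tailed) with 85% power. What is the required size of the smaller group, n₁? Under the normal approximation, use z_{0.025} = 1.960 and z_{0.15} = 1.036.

With allocation ratio k = n₂/n₁ = 2, Var(x̄₁−x̄₂) = σ²(1/n₁ + 1/(k·n₁)) = σ²·(k+1)/(k·n₁).
So n₁ = (1 + 1/k)·((z_{α} + z_β)/d)² = 1.500 × (2.996/0.48)².
n₁ = 1.500 × 38.96 = 58.4.
Round up: n₁ = 59, giving n₂ = 2 × 59 = 118.

n₁ = 59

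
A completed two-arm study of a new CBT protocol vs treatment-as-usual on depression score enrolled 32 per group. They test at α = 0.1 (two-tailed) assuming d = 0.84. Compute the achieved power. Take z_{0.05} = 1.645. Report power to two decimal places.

power ≈ 0.96

For two equal groups, power = Φ(d·√(n/2) − z_{α/2}).
d·√(n/2) = 0.84 × √(32/2) = 0.84 × 4.000 = 3.360.
z_β = 3.360 − 1.645 = 1.715.
Power = Φ(1.715) = 0.957.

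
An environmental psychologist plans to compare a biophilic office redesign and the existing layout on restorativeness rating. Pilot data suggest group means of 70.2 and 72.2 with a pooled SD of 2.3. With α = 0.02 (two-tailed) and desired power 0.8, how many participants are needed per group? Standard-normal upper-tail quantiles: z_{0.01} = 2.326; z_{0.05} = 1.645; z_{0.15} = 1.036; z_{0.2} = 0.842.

Cohen's d = |M₁ − M₂| / SD_pooled = |70.2 − 72.2| / 2.3 = 2.0 / 2.3 = 0.870.
For two independent groups with equal n: n = 2·((z_{α/2} + z_β) / d)².
z_{α/2} + z_β = 2.326 + 0.842 = 3.168.
n = 2 × (3.168 / 0.870)² = 2 × 3.641² = 2 × 13.26 = 26.5.
Round up to the next whole participant.

n = 27 per group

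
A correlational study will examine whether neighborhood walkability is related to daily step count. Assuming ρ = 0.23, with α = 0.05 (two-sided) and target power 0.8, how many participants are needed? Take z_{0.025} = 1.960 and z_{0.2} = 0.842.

Fisher's z: C = ½·ln((1+r)/(1−r)) = ½·ln(1.5974) = 0.2342.
n = ((z_{α/2} + z_β)/C)² + 3.
(1.960 + 0.842) / 0.2342 = 2.802 / 0.2342 = 11.964.
n = 11.964² + 3 = 143.14 + 3 = 146.1.
Round up.

n = 147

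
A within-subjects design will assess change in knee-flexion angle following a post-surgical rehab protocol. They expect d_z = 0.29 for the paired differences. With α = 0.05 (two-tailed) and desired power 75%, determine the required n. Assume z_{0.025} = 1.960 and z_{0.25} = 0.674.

n = 83 pairs

For a paired (one-sample on differences) test: n = ((z_{α/2} + z_β) / d)².
z_{α/2} + z_β = 1.960 + 0.674 = 2.634.
n = (2.634 / 0.29)² = 9.083² = 82.50.
Round up.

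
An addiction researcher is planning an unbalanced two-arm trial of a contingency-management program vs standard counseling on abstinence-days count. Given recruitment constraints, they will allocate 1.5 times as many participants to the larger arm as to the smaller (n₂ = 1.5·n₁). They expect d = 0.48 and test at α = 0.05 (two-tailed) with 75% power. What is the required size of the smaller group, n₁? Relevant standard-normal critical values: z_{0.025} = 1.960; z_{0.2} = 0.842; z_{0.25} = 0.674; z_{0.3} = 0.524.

With allocation ratio k = n₂/n₁ = 1.5, Var(x̄₁−x̄₂) = σ²(1/n₁ + 1/(k·n₁)) = σ²·(k+1)/(k·n₁).
So n₁ = (1 + 1/k)·((z_{α/2} + z_β)/d)² = 1.667 × (2.634/0.48)².
n₁ = 1.667 × 30.11 = 50.2.
Round up: n₁ = 51, giving n₂ = ⌈1.5 × 51⌉ = ⌈76.5⌉ = 77.

n₁ = 51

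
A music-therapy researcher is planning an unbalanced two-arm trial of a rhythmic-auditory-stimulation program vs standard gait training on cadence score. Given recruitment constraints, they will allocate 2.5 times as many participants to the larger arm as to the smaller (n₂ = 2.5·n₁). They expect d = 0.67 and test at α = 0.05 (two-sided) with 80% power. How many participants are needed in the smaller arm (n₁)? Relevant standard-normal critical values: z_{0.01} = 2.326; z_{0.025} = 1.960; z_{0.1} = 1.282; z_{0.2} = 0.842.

n₁ = 25

With allocation ratio k = n₂/n₁ = 2.5, Var(x̄₁−x̄₂) = σ²(1/n₁ + 1/(k·n₁)) = σ²·(k+1)/(k·n₁).
So n₁ = (1 + 1/k)·((z_{α/2} + z_β)/d)² = 1.400 × (2.802/0.67)².
n₁ = 1.400 × 17.49 = 24.5.
Round up: n₁ = 25, giving n₂ = ⌈2.5 × 25⌉ = ⌈62.5⌉ = 63.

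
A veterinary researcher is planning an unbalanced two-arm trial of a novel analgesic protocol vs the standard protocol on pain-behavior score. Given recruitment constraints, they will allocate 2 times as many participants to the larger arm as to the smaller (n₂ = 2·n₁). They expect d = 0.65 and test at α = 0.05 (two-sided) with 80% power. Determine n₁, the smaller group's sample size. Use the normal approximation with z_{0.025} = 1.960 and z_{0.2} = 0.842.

n₁ = 28

With allocation ratio k = n₂/n₁ = 2, Var(x̄₁−x̄₂) = σ²(1/n₁ + 1/(k·n₁)) = σ²·(k+1)/(k·n₁).
So n₁ = (1 + 1/k)·((z_{α/2} + z_β)/d)² = 1.500 × (2.802/0.65)².
n₁ = 1.500 × 18.58 = 27.9.
Round up: n₁ = 28, giving n₂ = 2 × 28 = 56.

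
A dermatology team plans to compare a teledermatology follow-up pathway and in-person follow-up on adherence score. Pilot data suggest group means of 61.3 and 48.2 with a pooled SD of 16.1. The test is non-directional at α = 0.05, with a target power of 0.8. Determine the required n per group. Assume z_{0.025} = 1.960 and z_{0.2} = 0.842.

n = 24 per group

Cohen's d = |M₁ − M₂| / SD_pooled = |61.3 − 48.2| / 16.1 = 13.1 / 16.1 = 0.814.
For two independent groups with equal n: n = 2·((z_{α/2} + z_β) / d)².
z_{α/2} + z_β = 1.960 + 0.842 = 2.802.
n = 2 × (2.802 / 0.814)² = 2 × 3.442² = 2 × 11.85 = 23.7.
Round up to the next whole participant.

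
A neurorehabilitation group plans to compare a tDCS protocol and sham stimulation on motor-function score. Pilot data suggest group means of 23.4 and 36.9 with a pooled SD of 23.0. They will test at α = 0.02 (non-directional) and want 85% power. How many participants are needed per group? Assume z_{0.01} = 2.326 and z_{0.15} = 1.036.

n = 66 per group

Cohen's d = |M₁ − M₂| / SD_pooled = |23.4 − 36.9| / 23.0 = 13.5 / 23.0 = 0.587.
For two independent groups with equal n: n = 2·((z_{α/2} + z_β) / d)².
z_{α/2} + z_β = 2.326 + 1.036 = 3.362.
n = 2 × (3.362 / 0.587)² = 2 × 5.727² = 2 × 32.80 = 65.6.
Round up to the next whole participant.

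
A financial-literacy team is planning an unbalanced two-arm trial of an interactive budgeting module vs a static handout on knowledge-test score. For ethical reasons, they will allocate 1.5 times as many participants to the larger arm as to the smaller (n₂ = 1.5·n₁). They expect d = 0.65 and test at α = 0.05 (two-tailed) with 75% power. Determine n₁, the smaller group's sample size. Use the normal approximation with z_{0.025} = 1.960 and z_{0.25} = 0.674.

With allocation ratio k = n₂/n₁ = 1.5, Var(x̄₁−x̄₂) = σ²(1/n₁ + 1/(k·n₁)) = σ²·(k+1)/(k·n₁).
So n₁ = (1 + 1/k)·((z_{α/2} + z_β)/d)² = 1.667 × (2.634/0.65)².
n₁ = 1.667 × 16.42 = 27.4.
Round up: n₁ = 28, giving n₂ = 1.5 × 28 = 42.

n₁ = 28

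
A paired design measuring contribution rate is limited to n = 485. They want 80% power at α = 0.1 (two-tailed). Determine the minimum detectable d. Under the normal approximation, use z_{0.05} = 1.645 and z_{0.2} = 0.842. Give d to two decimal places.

For a single sample (or paired design) of n = 485: d_min = (z_{α/2} + z_β)/√n.
z-sum = 1.645 + 0.842 = 2.487.
d_min = 2.487 / √485 = 2.487 / 22.023 = 0.113.

d_min ≈ 0.11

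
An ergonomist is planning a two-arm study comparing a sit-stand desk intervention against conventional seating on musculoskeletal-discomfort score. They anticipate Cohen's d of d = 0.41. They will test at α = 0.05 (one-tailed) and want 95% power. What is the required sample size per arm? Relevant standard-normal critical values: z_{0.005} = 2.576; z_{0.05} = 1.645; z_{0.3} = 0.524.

n = 129 per group

For two independent groups with equal n: n = 2·((z_{α} + z_β) / d)².
z_{α} + z_β = 1.645 + 1.645 = 3.290.
n = 2 × (3.290 / 0.41)² = 2 × 8.024² = 2 × 64.39 = 128.8.
Round up to the next whole participant.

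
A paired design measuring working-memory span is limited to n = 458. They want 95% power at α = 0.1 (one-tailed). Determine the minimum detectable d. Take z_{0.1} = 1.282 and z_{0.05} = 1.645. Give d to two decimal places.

d_min ≈ 0.14

For a single sample (or paired design) of n = 458: d_min = (z_{α} + z_β)/√n.
z-sum = 1.282 + 1.645 = 2.927.
d_min = 2.927 / √458 = 2.927 / 21.401 = 0.137.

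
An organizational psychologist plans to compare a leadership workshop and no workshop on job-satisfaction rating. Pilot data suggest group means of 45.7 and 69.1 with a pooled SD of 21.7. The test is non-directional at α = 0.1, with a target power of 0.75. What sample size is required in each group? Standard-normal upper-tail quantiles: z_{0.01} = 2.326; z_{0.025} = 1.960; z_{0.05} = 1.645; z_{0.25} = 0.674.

n = 10 per group

Cohen's d = |M₁ − M₂| / SD_pooled = |45.7 − 69.1| / 21.7 = 23.4 / 21.7 = 1.078.
For two independent groups with equal n: n = 2·((z_{α/2} + z_β) / d)².
z_{α/2} + z_β = 1.645 + 0.674 = 2.319.
n = 2 × (2.319 / 1.078)² = 2 × 2.151² = 2 × 4.63 = 9.3.
Round up to the next whole participant.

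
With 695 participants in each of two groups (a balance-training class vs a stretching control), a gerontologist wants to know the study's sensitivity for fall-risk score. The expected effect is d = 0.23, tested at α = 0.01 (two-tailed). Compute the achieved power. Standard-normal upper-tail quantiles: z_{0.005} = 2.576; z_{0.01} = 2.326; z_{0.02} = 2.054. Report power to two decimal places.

power ≈ 0.96

For two equal groups, power = Φ(d·√(n/2) − z_{α/2}).
d·√(n/2) = 0.23 × √(695/2) = 0.23 × 18.641 = 4.288.
z_β = 4.288 − 2.576 = 1.712.
Power = Φ(1.712) = 0.957.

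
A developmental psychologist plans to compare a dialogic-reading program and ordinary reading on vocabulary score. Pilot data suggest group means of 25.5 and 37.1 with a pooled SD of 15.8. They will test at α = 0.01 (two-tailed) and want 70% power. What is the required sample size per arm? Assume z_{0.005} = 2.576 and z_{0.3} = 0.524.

Cohen's d = |M₁ − M₂| / SD_pooled = |25.5 − 37.1| / 15.8 = 11.6 / 15.8 = 0.734.
For two independent groups with equal n: n = 2·((z_{α/2} + z_β) / d)².
z_{α/2} + z_β = 2.576 + 0.524 = 3.100.
n = 2 × (3.100 / 0.734)² = 2 × 4.223² = 2 × 17.84 = 35.7.
Round up to the next whole participant.

n = 36 per group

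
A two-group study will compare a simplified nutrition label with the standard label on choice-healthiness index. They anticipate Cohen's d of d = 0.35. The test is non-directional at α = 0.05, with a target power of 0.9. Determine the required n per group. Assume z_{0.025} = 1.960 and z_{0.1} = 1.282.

n = 172 per group

For two independent groups with equal n: n = 2·((z_{α/2} + z_β) / d)².
z_{α/2} + z_β = 1.960 + 1.282 = 3.242.
n = 2 × (3.242 / 0.35)² = 2 × 9.263² = 2 × 85.80 = 171.6.
Round up to the next whole participant.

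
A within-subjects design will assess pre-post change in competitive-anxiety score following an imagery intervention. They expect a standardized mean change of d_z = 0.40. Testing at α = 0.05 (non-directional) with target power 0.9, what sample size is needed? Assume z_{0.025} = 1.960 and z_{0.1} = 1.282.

For a paired (one-sample on differences) test: n = ((z_{α/2} + z_β) / d)².
z_{α/2} + z_β = 1.960 + 1.282 = 3.242.
n = (3.242 / 0.40)² = 8.105² = 65.69.
Round up.

n = 66 pairs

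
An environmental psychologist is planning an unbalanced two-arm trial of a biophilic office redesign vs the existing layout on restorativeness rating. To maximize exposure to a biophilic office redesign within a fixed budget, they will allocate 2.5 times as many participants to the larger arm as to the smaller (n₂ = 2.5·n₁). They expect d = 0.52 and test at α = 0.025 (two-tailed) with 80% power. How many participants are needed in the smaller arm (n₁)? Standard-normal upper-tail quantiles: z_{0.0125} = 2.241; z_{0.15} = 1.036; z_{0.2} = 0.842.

n₁ = 50

With allocation ratio k = n₂/n₁ = 2.5, Var(x̄₁−x̄₂) = σ²(1/n₁ + 1/(k·n₁)) = σ²·(k+1)/(k·n₁).
So n₁ = (1 + 1/k)·((z_{α/2} + z_β)/d)² = 1.400 × (3.083/0.52)².
n₁ = 1.400 × 35.15 = 49.2.
Round up: n₁ = 50, giving n₂ = 2.5 × 50 = 125.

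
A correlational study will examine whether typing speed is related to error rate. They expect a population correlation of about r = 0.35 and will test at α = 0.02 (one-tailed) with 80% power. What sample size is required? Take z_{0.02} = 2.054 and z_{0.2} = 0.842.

Fisher's z: C = ½·ln((1+r)/(1−r)) = ½·ln(2.0769) = 0.3654.
n = ((z_{α} + z_β)/C)² + 3.
(2.054 + 0.842) / 0.3654 = 2.896 / 0.3654 = 7.926.
n = 7.926² + 3 = 62.81 + 3 = 65.8.
Round up.

n = 66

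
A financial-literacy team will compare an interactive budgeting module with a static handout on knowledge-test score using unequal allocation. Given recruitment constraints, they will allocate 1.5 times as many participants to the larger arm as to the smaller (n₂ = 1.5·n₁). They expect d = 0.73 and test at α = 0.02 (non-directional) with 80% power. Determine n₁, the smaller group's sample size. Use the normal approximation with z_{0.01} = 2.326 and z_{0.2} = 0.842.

n₁ = 32

With allocation ratio k = n₂/n₁ = 1.5, Var(x̄₁−x̄₂) = σ²(1/n₁ + 1/(k·n₁)) = σ²·(k+1)/(k·n₁).
So n₁ = (1 + 1/k)·((z_{α/2} + z_β)/d)² = 1.667 × (3.168/0.73)².
n₁ = 1.667 × 18.83 = 31.4.
Round up: n₁ = 32, giving n₂ = 1.5 × 32 = 48.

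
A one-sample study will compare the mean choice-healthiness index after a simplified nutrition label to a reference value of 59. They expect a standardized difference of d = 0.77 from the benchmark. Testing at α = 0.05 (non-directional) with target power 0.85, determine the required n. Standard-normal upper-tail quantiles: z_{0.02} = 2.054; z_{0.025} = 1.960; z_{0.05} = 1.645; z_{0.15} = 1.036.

n = 16

For a one-sample test: n = ((z_{α/2} + z_β) / d)².
z_{α/2} + z_β = 1.960 + 1.036 = 2.996.
n = (2.996 / 0.77)² = 3.891² = 15.14.
Round up.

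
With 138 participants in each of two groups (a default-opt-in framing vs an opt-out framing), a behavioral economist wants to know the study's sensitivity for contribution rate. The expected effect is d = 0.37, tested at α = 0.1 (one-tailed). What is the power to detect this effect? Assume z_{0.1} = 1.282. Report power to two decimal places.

power ≈ 0.96

For two equal groups, power = Φ(d·√(n/2) − z_{α}).
d·√(n/2) = 0.37 × √(138/2) = 0.37 × 8.307 = 3.073.
z_β = 3.073 − 1.282 = 1.791.
Power = Φ(1.791) = 0.963.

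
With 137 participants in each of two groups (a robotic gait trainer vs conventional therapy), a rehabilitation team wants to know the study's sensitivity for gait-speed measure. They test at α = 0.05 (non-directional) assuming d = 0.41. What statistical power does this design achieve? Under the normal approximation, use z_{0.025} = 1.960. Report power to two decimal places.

power ≈ 0.92

For two equal groups, power = Φ(d·√(n/2) − z_{α/2}).
d·√(n/2) = 0.41 × √(137/2) = 0.41 × 8.276 = 3.393.
z_β = 3.393 − 1.960 = 1.433.
Power = Φ(1.433) = 0.924.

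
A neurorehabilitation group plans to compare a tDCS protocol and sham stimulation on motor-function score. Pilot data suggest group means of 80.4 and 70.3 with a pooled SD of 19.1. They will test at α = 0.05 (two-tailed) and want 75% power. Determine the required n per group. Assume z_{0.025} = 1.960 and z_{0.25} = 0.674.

n = 50 per group

Cohen's d = |M₁ − M₂| / SD_pooled = |80.4 − 70.3| / 19.1 = 10.1 / 19.1 = 0.529.
For two independent groups with equal n: n = 2·((z_{α/2} + z_β) / d)².
z_{α/2} + z_β = 1.960 + 0.674 = 2.634.
n = 2 × (2.634 / 0.529)² = 2 × 4.979² = 2 × 24.79 = 49.6.
Round up to the next whole participant.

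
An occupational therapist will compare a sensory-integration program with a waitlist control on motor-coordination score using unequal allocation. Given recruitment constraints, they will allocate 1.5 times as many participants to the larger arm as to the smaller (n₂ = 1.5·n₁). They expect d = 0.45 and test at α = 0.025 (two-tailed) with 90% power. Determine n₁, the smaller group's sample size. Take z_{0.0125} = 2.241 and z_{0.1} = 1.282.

With allocation ratio k = n₂/n₁ = 1.5, Var(x̄₁−x̄₂) = σ²(1/n₁ + 1/(k·n₁)) = σ²·(k+1)/(k·n₁).
So n₁ = (1 + 1/k)·((z_{α/2} + z_β)/d)² = 1.667 × (3.523/0.45)².
n₁ = 1.667 × 61.29 = 102.2.
Round up: n₁ = 103, giving n₂ = ⌈1.5 × 103⌉ = ⌈154.5⌉ = 155.

n₁ = 103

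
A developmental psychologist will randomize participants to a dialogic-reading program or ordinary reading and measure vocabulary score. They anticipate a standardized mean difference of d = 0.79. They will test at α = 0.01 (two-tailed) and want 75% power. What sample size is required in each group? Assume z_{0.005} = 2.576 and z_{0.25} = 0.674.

For two independent groups with equal n: n = 2·((z_{α/2} + z_β) / d)².
z_{α/2} + z_β = 2.576 + 0.674 = 3.250.
n = 2 × (3.250 / 0.79)² = 2 × 4.114² = 2 × 16.92 = 33.8.
Round up to the next whole participant.

n = 34 per group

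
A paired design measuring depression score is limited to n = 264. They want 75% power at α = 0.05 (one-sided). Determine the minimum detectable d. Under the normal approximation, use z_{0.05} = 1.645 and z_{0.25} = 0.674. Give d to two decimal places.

d_min ≈ 0.14

For a single sample (or paired design) of n = 264: d_min = (z_{α} + z_β)/√n.
z-sum = 1.645 + 0.674 = 2.319.
d_min = 2.319 / √264 = 2.319 / 16.248 = 0.143.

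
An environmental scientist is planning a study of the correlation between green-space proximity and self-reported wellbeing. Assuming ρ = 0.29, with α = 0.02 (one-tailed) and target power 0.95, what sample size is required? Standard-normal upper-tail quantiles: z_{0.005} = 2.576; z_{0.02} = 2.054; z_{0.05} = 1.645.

Fisher's z: C = ½·ln((1+r)/(1−r)) = ½·ln(1.8169) = 0.2986.
n = ((z_{α} + z_β)/C)² + 3.
(2.054 + 1.645) / 0.2986 = 3.699 / 0.2986 = 12.388.
n = 12.388² + 3 = 153.46 + 3 = 156.5.
Round up.

n = 157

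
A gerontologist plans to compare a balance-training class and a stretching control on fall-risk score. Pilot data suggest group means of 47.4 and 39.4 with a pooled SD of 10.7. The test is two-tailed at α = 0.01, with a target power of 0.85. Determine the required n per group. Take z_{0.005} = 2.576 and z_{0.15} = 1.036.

n = 47 per group

Cohen's d = |M₁ − M₂| / SD_pooled = |47.4 − 39.4| / 10.7 = 8.0 / 10.7 = 0.748.
For two independent groups with equal n: n = 2·((z_{α/2} + z_β) / d)².
z_{α/2} + z_β = 2.576 + 1.036 = 3.612.
n = 2 × (3.612 / 0.748)² = 2 × 4.829² = 2 × 23.32 = 46.6.
Round up to the next whole participant.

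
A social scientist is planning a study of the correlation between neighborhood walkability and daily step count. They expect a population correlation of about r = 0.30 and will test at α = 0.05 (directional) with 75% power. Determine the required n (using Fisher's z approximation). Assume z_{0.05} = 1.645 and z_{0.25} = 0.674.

Fisher's z: C = ½·ln((1+r)/(1−r)) = ½·ln(1.8571) = 0.3095.
n = ((z_{α} + z_β)/C)² + 3.
(1.645 + 0.674) / 0.3095 = 2.319 / 0.3095 = 7.493.
n = 7.493² + 3 = 56.14 + 3 = 59.1.
Round up.

n = 60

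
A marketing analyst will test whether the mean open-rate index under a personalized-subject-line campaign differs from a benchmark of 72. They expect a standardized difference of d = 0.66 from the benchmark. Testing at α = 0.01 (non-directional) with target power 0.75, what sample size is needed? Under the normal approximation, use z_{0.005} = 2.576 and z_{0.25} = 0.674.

n = 25

For a one-sample test: n = ((z_{α/2} + z_β) / d)².
z_{α/2} + z_β = 2.576 + 0.674 = 3.250.
n = (3.250 / 0.66)² = 4.924² = 24.25.
Round up.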